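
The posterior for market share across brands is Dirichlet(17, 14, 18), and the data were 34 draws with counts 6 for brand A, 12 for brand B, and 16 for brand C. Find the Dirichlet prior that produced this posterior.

Dirichlet(11, 2, 2)

For a Dirichlet(α) prior with multinomial counts c, the posterior is Dirichlet(α + c) componentwise.
Subtract each count from the matching posterior parameter: 17−6=11, 14−12=2, 18−16=2.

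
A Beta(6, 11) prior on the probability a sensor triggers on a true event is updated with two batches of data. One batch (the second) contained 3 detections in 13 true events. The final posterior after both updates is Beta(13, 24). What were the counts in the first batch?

4 detections and 3 misses

Because Beta–binomial updating is additive in the counts, the combined data contributed (α_post−α_prior, β_post−β_prior) successes and failures.
Total across both batches: 13−6=7 detections, 24−11=13 misses.
Subtract the second batch: 7−3=4 detections and 13−10=3 misses.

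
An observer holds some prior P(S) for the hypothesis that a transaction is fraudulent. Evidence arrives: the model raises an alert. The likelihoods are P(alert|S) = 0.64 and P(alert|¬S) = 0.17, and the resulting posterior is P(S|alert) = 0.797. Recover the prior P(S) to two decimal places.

In odds form, posterior odds = prior odds × likelihood ratio, so prior odds = posterior odds ÷ LR.
Posterior odds = 0.797/(1−0.797) = 3.9261. LR = 0.64/0.17 = 3.7647.
Prior odds = 3.9261/3.7647 = 1.0429, so P(S) = 1.0429/(1+1.0429) ≈ 0.51.

P(S) = 0.51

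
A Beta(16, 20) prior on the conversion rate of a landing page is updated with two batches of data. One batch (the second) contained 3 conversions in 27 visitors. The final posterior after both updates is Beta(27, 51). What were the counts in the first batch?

Sequential conjugate updates are equivalent to a single update on the pooled data, so total successes = posterior α − prior α and total failures = posterior β − prior β.
Total across both batches: 27−16=11 conversions, 51−20=31 bounces.
Subtract the second batch: 11−3=8 conversions and 31−24=7 bounces.

8 conversions and 7 bounces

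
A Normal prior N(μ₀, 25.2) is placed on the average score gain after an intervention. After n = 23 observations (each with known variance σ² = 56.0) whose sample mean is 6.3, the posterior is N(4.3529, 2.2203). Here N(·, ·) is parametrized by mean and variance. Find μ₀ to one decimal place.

With known observation variance, the Normal–Normal posterior has precision τ_n = τ₀ + n/σ² and mean μ_n = (τ₀μ₀ + (n/σ²)x̄)/τ_n.
Here τ₀ = 1/25.2 = 0.039683 and τ_data = 23/56.0 = 0.410714, so τ_n = 0.450397.
Rearranging for μ₀: μ₀ = (μ_n·τ_n − τ_data·x̄)/τ₀ = (4.3529·0.450397 − 0.410714·6.3) / 0.039683 = -0.626965/0.039683 ≈ -15.8.

μ₀ = -15.8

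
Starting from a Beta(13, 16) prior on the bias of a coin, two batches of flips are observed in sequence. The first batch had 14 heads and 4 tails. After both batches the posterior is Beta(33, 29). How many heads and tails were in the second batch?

6 heads and 9 tails

Because Beta–binomial updating is additive in the counts, the combined data contributed (α_post−α_prior, β_post−β_prior) successes and failures.
Total across both batches: 33−13=20 heads, 29−16=13 tails.
Subtract the first batch: 20−14=6 heads and 13−4=9 tails.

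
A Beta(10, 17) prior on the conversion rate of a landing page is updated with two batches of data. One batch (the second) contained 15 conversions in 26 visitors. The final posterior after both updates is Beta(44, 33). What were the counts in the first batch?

Because Beta–binomial updating is additive in the counts, the combined data contributed (α_post−α_prior, β_post−β_prior) successes and failures.
Total across both batches: 44−10=34 conversions, 33−17=16 bounces.
Subtract the second batch: 34−15=19 conversions and 16−11=5 bounces.

19 conversions and 5 bounces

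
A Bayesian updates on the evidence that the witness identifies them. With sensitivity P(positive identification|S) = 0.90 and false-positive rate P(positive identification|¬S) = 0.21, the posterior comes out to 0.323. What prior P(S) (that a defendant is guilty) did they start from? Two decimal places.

P(S) = 0.10

In odds form, posterior odds = prior odds × likelihood ratio, so prior odds = posterior odds ÷ LR.
Posterior odds = 0.323/(1−0.323) = 0.4771. LR = 0.90/0.21 = 4.2857.
Prior odds = 0.4771/4.2857 = 0.1113, so P(S) = 0.1113/(1+0.1113) ≈ 0.10.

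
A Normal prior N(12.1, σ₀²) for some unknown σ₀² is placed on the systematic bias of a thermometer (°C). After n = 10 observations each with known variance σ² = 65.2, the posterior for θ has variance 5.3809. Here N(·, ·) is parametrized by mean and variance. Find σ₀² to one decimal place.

Posterior precision equals prior precision plus data precision: 1/σ_n² = 1/σ₀² + n/σ².
So 1/σ₀² = 1/5.3809 − 10/65.2 = 0.185843 − 0.153374 = 0.032469.
Hence σ₀² = 1/0.032469 ≈ 30.8.

σ₀² = 30.8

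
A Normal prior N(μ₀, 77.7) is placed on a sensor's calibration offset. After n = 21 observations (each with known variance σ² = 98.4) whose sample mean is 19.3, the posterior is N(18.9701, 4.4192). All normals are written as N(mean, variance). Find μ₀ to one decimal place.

The posterior mean is a precision-weighted average: μ_n = (τ₀μ₀ + τ_data·x̄)/(τ₀+τ_data), with τ₀=1/σ₀² and τ_data=n/σ².
Here τ₀ = 1/77.7 = 0.012870 and τ_data = 21/98.4 = 0.213415, so τ_n = 0.226285.
Rearranging for μ₀: μ₀ = (μ_n·τ_n − τ_data·x̄)/τ₀ = (18.9701·0.226285 − 0.213415·19.3) / 0.012870 = 0.173740/0.012870 ≈ 13.5.

μ₀ = 13.5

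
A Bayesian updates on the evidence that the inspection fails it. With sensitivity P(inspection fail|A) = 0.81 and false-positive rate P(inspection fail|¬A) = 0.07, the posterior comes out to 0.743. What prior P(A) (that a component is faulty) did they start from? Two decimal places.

P(A) = 0.20

Bayes' rule in odds form gives O(A|E) = O(A)·[P(E|A)/P(E|¬A)], hence O(A) = O(A|E)/LR.
Posterior odds = 0.743/(1−0.743) = 2.8911. LR = 0.81/0.07 = 11.5714.
Prior odds = 2.8911/11.5714 = 0.2498, so P(A) = 0.2498/(1+0.2498) ≈ 0.20.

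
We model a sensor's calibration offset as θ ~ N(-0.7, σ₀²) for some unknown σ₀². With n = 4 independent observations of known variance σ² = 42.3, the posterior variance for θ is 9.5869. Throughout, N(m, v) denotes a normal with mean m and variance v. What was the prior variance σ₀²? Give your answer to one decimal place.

σ₀² = 102.6

Posterior precision equals prior precision plus data precision: 1/σ_n² = 1/σ₀² + n/σ².
So 1/σ₀² = 1/9.5869 − 4/42.3 = 0.104309 − 0.094563 = 0.009746.
Hence σ₀² = 1/0.009746 ≈ 102.6.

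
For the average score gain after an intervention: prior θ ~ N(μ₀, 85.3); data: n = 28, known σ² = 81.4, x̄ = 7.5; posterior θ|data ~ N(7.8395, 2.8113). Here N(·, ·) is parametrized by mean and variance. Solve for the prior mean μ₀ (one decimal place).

With known observation variance, the Normal–Normal posterior has precision τ_n = τ₀ + n/σ² and mean μ_n = (τ₀μ₀ + (n/σ²)x̄)/τ_n.
Here τ₀ = 1/85.3 = 0.011723 and τ_data = 28/81.4 = 0.343980, so τ_n = 0.355703.
Rearranging for μ₀: μ₀ = (μ_n·τ_n − τ_data·x̄)/τ₀ = (7.8395·0.355703 − 0.343980·7.5) / 0.011723 = 0.208684/0.011723 ≈ 17.8.

μ₀ = 17.8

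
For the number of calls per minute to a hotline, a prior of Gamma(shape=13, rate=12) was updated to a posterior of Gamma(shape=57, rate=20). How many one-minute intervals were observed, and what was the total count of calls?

A Gamma(α, β) prior (rate parametrization) on a Poisson rate with n observations summing to S gives posterior Gamma(α+S, β+n).
Matching: Σxᵢ = 57 − 13 = 44 and n = 20 − 12 = 8.

n = 8 one-minute intervals with total 44 calls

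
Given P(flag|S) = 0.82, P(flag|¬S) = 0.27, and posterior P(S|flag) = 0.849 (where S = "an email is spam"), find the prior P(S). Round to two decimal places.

P(S) = 0.65

Bayes' rule in odds form gives O(S|E) = O(S)·[P(E|S)/P(E|¬S)], hence O(S) = O(S|E)/LR.
Posterior odds = 0.849/(1−0.849) = 5.6225. LR = 0.82/0.27 = 3.0370.
Prior odds = 5.6225/3.0370 = 1.8513, so P(S) = 1.8513/(1+1.8513) ≈ 0.65.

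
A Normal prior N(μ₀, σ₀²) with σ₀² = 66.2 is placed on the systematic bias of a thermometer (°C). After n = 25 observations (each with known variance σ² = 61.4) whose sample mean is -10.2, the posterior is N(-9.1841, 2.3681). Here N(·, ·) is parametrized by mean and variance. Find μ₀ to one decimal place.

μ₀ = 18.2

The posterior mean is a precision-weighted average: μ_n = (τ₀μ₀ + τ_data·x̄)/(τ₀+τ_data), with τ₀=1/σ₀² and τ_data=n/σ².
Here τ₀ = 1/66.2 = 0.015106 and τ_data = 25/61.4 = 0.407166, so τ_n = 0.422272.
Rearranging for μ₀: μ₀ = (μ_n·τ_n − τ_data·x̄)/τ₀ = (-9.1841·0.422272 − 0.407166·-10.2) / 0.015106 = 0.274905/0.015106 ≈ 18.2.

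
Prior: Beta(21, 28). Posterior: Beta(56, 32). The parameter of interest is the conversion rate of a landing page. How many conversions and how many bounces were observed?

A Beta(a, b) prior with s successes and f failures in binomial data gives a Beta(a+s, b+f) posterior.
So s = 56 − 21 = 35 and f = 32 − 28 = 4.

35 conversions and 4 bounces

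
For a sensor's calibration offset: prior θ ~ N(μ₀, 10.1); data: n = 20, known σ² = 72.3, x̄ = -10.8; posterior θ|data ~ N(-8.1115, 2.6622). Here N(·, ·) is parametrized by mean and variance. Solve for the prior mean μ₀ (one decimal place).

μ₀ = -0.6

With known observation variance, the Normal–Normal posterior has precision τ_n = τ₀ + n/σ² and mean μ_n = (τ₀μ₀ + (n/σ²)x̄)/τ_n.
Here τ₀ = 1/10.1 = 0.099010 and τ_data = 20/72.3 = 0.276625, so τ_n = 0.375635.
Rearranging for μ₀: μ₀ = (μ_n·τ_n − τ_data·x̄)/τ₀ = (-8.1115·0.375635 − 0.276625·-10.8) / 0.099010 = -0.059413/0.099010 ≈ -0.6.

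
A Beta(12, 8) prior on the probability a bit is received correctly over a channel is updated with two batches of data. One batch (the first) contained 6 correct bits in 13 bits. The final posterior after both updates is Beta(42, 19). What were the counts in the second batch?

Because Beta–binomial updating is additive in the counts, the combined data contributed (α_post−α_prior, β_post−β_prior) successes and failures.
Total across both batches: 42−12=30 correct bits, 19−8=11 errors.
Subtract the first batch: 30−6=24 correct bits and 11−7=4 errors.

24 correct bits and 4 errors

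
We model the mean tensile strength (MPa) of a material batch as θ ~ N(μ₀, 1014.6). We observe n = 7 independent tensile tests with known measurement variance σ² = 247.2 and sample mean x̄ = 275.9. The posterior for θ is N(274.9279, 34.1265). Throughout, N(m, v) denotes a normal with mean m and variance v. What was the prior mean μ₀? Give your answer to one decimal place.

μ₀ = 247.0

The posterior mean is a precision-weighted average: μ_n = (τ₀μ₀ + τ_data·x̄)/(τ₀+τ_data), with τ₀=1/σ₀² and τ_data=n/σ².
Here τ₀ = 1/1014.6 = 0.000986 and τ_data = 7/247.2 = 0.028317, so τ_n = 0.029303.
Rearranging for μ₀: μ₀ = (μ_n·τ_n − τ_data·x̄)/τ₀ = (274.9279·0.029303 − 0.028317·275.9) / 0.000986 = 0.243552/0.000986 ≈ 247.0.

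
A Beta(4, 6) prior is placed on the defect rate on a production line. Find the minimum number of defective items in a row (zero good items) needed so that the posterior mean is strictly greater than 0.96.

k = 141

After k defective items and 0 good items the posterior is Beta(4+k, 6), with mean (4+k)/(4+6+k).
Set (4+k)/(10+k) > 0.96 and solve: k > (0.96·10 − 4)/(1 − 0.96) = 140.000.
The smallest integer exceeding 140.000 is 141.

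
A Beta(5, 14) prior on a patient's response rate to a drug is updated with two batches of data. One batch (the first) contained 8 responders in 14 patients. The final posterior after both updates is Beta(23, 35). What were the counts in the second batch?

10 responders and 15 non-responders

Sequential conjugate updates are equivalent to a single update on the pooled data, so total successes = posterior α − prior α and total failures = posterior β − prior β.
Total across both batches: 23−5=18 responders, 35−14=21 non-responders.
Subtract the first batch: 18−8=10 responders and 21−6=15 non-responders.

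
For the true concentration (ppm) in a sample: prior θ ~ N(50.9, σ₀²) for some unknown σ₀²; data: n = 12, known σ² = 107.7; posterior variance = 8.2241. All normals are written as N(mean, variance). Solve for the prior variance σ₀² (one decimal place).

σ₀² = 98.3

Posterior precision equals prior precision plus data precision: 1/σ_n² = 1/σ₀² + n/σ².
So 1/σ₀² = 1/8.2241 − 12/107.7 = 0.121594 − 0.111421 = 0.010173.
Hence σ₀² = 1/0.010173 ≈ 98.3.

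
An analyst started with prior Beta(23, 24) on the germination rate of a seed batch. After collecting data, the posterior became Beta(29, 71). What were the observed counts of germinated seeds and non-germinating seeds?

Beta is conjugate to the binomial likelihood: posterior = Beta(a+s, b+f).
Match parameters: s=29−23=6, f=71−24=47.

6 germinated seeds and 47 non-germinating seeds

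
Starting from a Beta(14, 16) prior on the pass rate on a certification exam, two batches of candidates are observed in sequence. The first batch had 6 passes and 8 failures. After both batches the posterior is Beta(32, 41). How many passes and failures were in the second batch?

Sequential conjugate updates are equivalent to a single update on the pooled data, so total successes = posterior α − prior α and total failures = posterior β − prior β.
Total across both batches: 32−14=18 passes, 41−16=25 failures.
Subtract the first batch: 18−6=12 passes and 25−8=17 failures.

12 passes and 17 failures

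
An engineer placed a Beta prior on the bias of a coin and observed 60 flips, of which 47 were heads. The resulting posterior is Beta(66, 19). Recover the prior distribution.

Beta(19, 6)

Under Beta–binomial conjugacy the posterior parameters are (a+s, b+f).
Subtract the data counts: 66−47=19, 19−13=6.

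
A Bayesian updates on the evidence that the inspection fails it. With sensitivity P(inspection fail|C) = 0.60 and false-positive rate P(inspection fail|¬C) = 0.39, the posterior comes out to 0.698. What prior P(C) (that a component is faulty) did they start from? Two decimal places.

P(C) = 0.60

Bayes' rule in odds form gives O(C|E) = O(C)·[P(E|C)/P(E|¬C)], hence O(C) = O(C|E)/LR.
Posterior odds = 0.698/(1−0.698) = 2.3113. LR = 0.60/0.39 = 1.5385.
Prior odds = 2.3113/1.5385 = 1.5023, so P(C) = 1.5023/(1+1.5023) ≈ 0.60.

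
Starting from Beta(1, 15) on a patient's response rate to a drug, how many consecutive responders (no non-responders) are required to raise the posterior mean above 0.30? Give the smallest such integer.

k = 6

After k responders and 0 non-responders the posterior is Beta(1+k, 15), with mean (1+k)/(1+15+k).
Set (1+k)/(16+k) > 0.30 and solve: k > (0.30·16 − 1)/(1 − 0.30) = 5.429.
The smallest integer exceeding 5.429 is 6.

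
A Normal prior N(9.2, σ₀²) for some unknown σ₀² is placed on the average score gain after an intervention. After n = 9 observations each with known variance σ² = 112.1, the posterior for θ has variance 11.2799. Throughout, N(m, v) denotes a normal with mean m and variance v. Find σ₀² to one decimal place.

Posterior precision equals prior precision plus data precision: 1/σ_n² = 1/σ₀² + n/σ².
So 1/σ₀² = 1/11.2799 − 9/112.1 = 0.088653 − 0.080285 = 0.008368.
Hence σ₀² = 1/0.008368 ≈ 119.5.

σ₀² = 119.5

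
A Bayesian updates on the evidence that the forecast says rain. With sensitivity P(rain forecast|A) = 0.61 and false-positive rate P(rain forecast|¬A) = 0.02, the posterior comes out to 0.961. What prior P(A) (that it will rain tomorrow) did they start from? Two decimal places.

P(A) = 0.45

In odds form, posterior odds = prior odds × likelihood ratio, so prior odds = posterior odds ÷ LR.
Posterior odds = 0.961/(1−0.961) = 24.6410. LR = 0.61/0.02 = 30.5000.
Prior odds = 24.6410/30.5000 = 0.8079, so P(A) = 0.8079/(1+0.8079) ≈ 0.45.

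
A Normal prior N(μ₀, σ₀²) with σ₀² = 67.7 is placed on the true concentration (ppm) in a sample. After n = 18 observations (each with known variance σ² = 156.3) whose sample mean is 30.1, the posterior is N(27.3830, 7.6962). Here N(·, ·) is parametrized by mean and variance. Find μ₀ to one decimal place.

With known observation variance, the Normal–Normal posterior has precision τ_n = τ₀ + n/σ² and mean μ_n = (τ₀μ₀ + (n/σ²)x̄)/τ_n.
Here τ₀ = 1/67.7 = 0.014771 and τ_data = 18/156.3 = 0.115163, so τ_n = 0.129934.
Rearranging for μ₀: μ₀ = (μ_n·τ_n − τ_data·x̄)/τ₀ = (27.3830·0.129934 − 0.115163·30.1) / 0.014771 = 0.091576/0.014771 ≈ 6.2.

μ₀ = 6.2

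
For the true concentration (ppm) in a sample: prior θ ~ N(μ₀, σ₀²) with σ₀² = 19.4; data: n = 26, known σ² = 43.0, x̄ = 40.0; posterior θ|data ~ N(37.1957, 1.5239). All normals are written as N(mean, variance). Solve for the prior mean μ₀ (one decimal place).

The posterior mean is a precision-weighted average: μ_n = (τ₀μ₀ + τ_data·x̄)/(τ₀+τ_data), with τ₀=1/σ₀² and τ_data=n/σ².
Here τ₀ = 1/19.4 = 0.051546 and τ_data = 26/43.0 = 0.604651, so τ_n = 0.656197.
Rearranging for μ₀: μ₀ = (μ_n·τ_n − τ_data·x̄)/τ₀ = (37.1957·0.656197 − 0.604651·40.0) / 0.051546 = 0.221667/0.051546 ≈ 4.3.

μ₀ = 4.3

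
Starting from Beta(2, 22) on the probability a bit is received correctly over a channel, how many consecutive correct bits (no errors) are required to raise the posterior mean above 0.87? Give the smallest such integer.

k = 146

After k correct bits and 0 errors the posterior is Beta(2+k, 22), with mean (2+k)/(2+22+k).
Set (2+k)/(24+k) > 0.87 and solve: k > (0.87·24 − 2)/(1 − 0.87) = 145.231.
The smallest integer exceeding 145.231 is 146.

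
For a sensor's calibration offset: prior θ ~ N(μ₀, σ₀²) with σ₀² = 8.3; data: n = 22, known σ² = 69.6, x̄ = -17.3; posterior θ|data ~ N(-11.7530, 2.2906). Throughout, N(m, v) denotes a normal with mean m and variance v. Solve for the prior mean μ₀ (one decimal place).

The posterior mean is a precision-weighted average: μ_n = (τ₀μ₀ + τ_data·x̄)/(τ₀+τ_data), with τ₀=1/σ₀² and τ_data=n/σ².
Here τ₀ = 1/8.3 = 0.120482 and τ_data = 22/69.6 = 0.316092, so τ_n = 0.436574.
Rearranging for μ₀: μ₀ = (μ_n·τ_n − τ_data·x̄)/τ₀ = (-11.7530·0.436574 − 0.316092·-17.3) / 0.120482 = 0.337337/0.120482 ≈ 2.8.

μ₀ = 2.8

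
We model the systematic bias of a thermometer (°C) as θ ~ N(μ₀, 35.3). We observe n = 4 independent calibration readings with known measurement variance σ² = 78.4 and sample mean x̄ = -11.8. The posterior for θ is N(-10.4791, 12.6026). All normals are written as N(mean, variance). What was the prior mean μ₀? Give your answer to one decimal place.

With known observation variance, the Normal–Normal posterior has precision τ_n = τ₀ + n/σ² and mean μ_n = (τ₀μ₀ + (n/σ²)x̄)/τ_n.
Here τ₀ = 1/35.3 = 0.028329 and τ_data = 4/78.4 = 0.051020, so τ_n = 0.079349.
Rearranging for μ₀: μ₀ = (μ_n·τ_n − τ_data·x̄)/τ₀ = (-10.4791·0.079349 − 0.051020·-11.8) / 0.028329 = -0.229470/0.028329 ≈ -8.1.

μ₀ = -8.1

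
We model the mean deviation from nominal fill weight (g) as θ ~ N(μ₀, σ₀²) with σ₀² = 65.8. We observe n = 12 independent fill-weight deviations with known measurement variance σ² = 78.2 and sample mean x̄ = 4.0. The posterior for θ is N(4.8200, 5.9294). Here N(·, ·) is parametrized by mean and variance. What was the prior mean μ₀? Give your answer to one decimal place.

The posterior mean is a precision-weighted average: μ_n = (τ₀μ₀ + τ_data·x̄)/(τ₀+τ_data), with τ₀=1/σ₀² and τ_data=n/σ².
Here τ₀ = 1/65.8 = 0.015198 and τ_data = 12/78.2 = 0.153453, so τ_n = 0.168651.
Rearranging for μ₀: μ₀ = (μ_n·τ_n − τ_data·x̄)/τ₀ = (4.8200·0.168651 − 0.153453·4.0) / 0.015198 = 0.199086/0.015198 ≈ 13.1.

μ₀ = 13.1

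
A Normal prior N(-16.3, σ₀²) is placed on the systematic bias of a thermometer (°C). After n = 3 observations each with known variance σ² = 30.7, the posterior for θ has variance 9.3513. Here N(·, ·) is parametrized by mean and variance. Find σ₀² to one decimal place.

σ₀² = 108.5

Posterior precision equals prior precision plus data precision: 1/σ_n² = 1/σ₀² + n/σ².
So 1/σ₀² = 1/9.3513 − 3/30.7 = 0.106937 − 0.097720 = 0.009217.
Hence σ₀² = 1/0.009217 ≈ 108.5.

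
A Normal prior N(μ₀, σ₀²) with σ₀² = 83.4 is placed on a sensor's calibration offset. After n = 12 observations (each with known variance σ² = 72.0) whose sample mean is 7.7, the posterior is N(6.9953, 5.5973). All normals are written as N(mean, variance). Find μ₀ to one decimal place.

With known observation variance, the Normal–Normal posterior has precision τ_n = τ₀ + n/σ² and mean μ_n = (τ₀μ₀ + (n/σ²)x̄)/τ_n.
Here τ₀ = 1/83.4 = 0.011990 and τ_data = 12/72.0 = 0.166667, so τ_n = 0.178657.
Rearranging for μ₀: μ₀ = (μ_n·τ_n − τ_data·x̄)/τ₀ = (6.9953·0.178657 − 0.166667·7.7) / 0.011990 = -0.033577/0.011990 ≈ -2.8.

μ₀ = -2.8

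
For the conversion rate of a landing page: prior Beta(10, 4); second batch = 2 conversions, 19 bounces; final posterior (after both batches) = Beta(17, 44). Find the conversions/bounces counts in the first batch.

Because Beta–binomial updating is additive in the counts, the combined data contributed (α_post−α_prior, β_post−β_prior) successes and failures.
Total across both batches: 17−10=7 conversions, 44−4=40 bounces.
Subtract the second batch: 7−2=5 conversions and 40−19=21 bounces.

5 conversions and 21 bounces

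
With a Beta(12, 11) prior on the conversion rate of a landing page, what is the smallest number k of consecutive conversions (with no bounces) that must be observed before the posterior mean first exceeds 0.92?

k = 115

After k conversions and 0 bounces the posterior is Beta(12+k, 11), with mean (12+k)/(12+11+k).
Set (12+k)/(23+k) > 0.92 and solve: k > (0.92·23 − 12)/(1 − 0.92) = 114.500.
The smallest integer exceeding 114.500 is 115, and checking k=115: (127)/(138) = 0.9203 > 0.92.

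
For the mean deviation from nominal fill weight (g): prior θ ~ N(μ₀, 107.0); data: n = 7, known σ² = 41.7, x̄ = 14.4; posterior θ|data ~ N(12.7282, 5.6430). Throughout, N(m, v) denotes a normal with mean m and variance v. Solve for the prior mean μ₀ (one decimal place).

With known observation variance, the Normal–Normal posterior has precision τ_n = τ₀ + n/σ² and mean μ_n = (τ₀μ₀ + (n/σ²)x̄)/τ_n.
Here τ₀ = 1/107.0 = 0.009346 and τ_data = 7/41.7 = 0.167866, so τ_n = 0.177212.
Rearranging for μ₀: μ₀ = (μ_n·τ_n − τ_data·x̄)/τ₀ = (12.7282·0.177212 − 0.167866·14.4) / 0.009346 = -0.161681/0.009346 ≈ -17.3.

μ₀ = -17.3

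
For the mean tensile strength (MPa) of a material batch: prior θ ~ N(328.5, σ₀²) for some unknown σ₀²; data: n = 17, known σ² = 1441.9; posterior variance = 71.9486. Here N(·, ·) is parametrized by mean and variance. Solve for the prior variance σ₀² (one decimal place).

For the Normal–Normal model with known σ², precisions add: τ_n = τ₀ + n/σ².
So 1/σ₀² = 1/71.9486 − 17/1441.9 = 0.013899 − 0.011790 = 0.002109.
Hence σ₀² = 1/0.002109 ≈ 474.2.

σ₀² = 474.2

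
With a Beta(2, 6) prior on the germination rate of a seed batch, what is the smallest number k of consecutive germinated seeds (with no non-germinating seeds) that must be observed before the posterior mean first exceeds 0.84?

k = 30

After k germinated seeds and 0 non-germinating seeds the posterior is Beta(2+k, 6), with mean (2+k)/(2+6+k).
Set (2+k)/(8+k) > 0.84 and solve: k > (0.84·8 − 2)/(1 − 0.84) = 29.500.
The smallest integer exceeding 29.500 is 30, and checking k=30: (32)/(38) = 0.8421 > 0.84.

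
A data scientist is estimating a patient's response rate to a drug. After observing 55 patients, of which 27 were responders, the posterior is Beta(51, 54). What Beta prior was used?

Beta(24, 26)

Beta is conjugate to the binomial likelihood: posterior = Beta(α+s, β+f).
Subtract the data counts: 51−27=24, 54−28=26.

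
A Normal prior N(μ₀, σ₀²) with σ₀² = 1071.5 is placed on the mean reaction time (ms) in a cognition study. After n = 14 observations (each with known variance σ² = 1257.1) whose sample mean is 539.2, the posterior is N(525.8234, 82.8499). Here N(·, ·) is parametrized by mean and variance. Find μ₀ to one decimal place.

μ₀ = 366.2

With known observation variance, the Normal–Normal posterior has precision τ_n = τ₀ + n/σ² and mean μ_n = (τ₀μ₀ + (n/σ²)x̄)/τ_n.
Here τ₀ = 1/1071.5 = 0.000933 and τ_data = 14/1257.1 = 0.011137, so τ_n = 0.012070.
Rearranging for μ₀: μ₀ = (μ_n·τ_n − τ_data·x̄)/τ₀ = (525.8234·0.012070 − 0.011137·539.2) / 0.000933 = 0.341618/0.000933 ≈ 366.2.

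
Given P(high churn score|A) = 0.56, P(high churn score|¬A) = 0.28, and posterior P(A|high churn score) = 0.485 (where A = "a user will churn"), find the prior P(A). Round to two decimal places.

In odds form, posterior odds = prior odds × likelihood ratio, so prior odds = posterior odds ÷ LR.
Posterior odds = 0.485/(1−0.485) = 0.9417. LR = 0.56/0.28 = 2.0000.
Prior odds = 0.9417/2.0000 = 0.4708, so P(A) = 0.4708/(1+0.4708) ≈ 0.32.

P(A) = 0.32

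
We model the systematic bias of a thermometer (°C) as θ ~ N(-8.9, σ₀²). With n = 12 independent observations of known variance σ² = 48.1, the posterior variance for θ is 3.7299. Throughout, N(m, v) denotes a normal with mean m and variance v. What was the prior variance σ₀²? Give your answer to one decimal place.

σ₀² = 53.7

Posterior precision equals prior precision plus data precision: 1/σ_n² = 1/σ₀² + n/σ².
So 1/σ₀² = 1/3.7299 − 12/48.1 = 0.268104 − 0.249480 = 0.018624.
Hence σ₀² = 1/0.018624 ≈ 53.7.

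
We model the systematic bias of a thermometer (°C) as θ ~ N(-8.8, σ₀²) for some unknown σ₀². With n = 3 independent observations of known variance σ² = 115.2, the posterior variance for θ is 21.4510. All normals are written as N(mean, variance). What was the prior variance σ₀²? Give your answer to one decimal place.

σ₀² = 48.6

For the Normal–Normal model with known σ², precisions add: τ_n = τ₀ + n/σ².
So 1/σ₀² = 1/21.4510 − 3/115.2 = 0.046618 − 0.026042 = 0.020576.
Hence σ₀² = 1/0.020576 ≈ 48.6.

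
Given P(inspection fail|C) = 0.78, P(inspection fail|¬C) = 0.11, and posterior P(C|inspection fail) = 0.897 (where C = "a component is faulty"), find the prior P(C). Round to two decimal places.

P(C) = 0.55

Bayes' rule in odds form gives O(C|E) = O(C)·[P(E|C)/P(E|¬C)], hence O(C) = O(C|E)/LR.
Posterior odds = 0.897/(1−0.897) = 8.7087. LR = 0.78/0.11 = 7.0909.
Prior odds = 8.7087/7.0909 = 1.2282, so P(C) = 1.2282/(1+1.2282) ≈ 0.55.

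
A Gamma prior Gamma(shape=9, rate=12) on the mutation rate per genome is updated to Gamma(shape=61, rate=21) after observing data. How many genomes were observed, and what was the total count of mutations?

n = 9 genomes with total 52 mutations

Gamma–Poisson conjugacy: posterior shape = α + Σxᵢ, posterior rate = β + n.
Matching: Σxᵢ = 61 − 9 = 52 and n = 21 − 12 = 9.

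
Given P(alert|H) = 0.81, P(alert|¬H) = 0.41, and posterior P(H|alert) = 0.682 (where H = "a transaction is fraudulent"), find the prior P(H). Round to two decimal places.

Bayes' rule in odds form gives O(H|E) = O(H)·[P(E|H)/P(E|¬H)], hence O(H) = O(H|E)/LR.
Posterior odds = 0.682/(1−0.682) = 2.1447. LR = 0.81/0.41 = 1.9756.
Prior odds = 2.1447/1.9756 = 1.0856, so P(H) = 1.0856/(1+1.0856) ≈ 0.52.

P(H) = 0.52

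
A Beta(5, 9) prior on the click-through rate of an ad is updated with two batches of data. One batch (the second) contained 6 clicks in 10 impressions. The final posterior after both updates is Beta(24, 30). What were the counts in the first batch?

13 clicks and 17 non-clicks

Because Beta–binomial updating is additive in the counts, the combined data contributed (α_post−α_prior, β_post−β_prior) successes and failures.
Total across both batches: 24−5=19 clicks, 30−9=21 non-clicks.
Subtract the second batch: 19−6=13 clicks and 21−4=17 non-clicks.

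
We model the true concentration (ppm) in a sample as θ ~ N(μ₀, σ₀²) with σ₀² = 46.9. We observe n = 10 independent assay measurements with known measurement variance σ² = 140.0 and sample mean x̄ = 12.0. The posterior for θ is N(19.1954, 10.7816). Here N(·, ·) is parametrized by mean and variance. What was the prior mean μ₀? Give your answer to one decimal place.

μ₀ = 43.3

With known observation variance, the Normal–Normal posterior has precision τ_n = τ₀ + n/σ² and mean μ_n = (τ₀μ₀ + (n/σ²)x̄)/τ_n.
Here τ₀ = 1/46.9 = 0.021322 and τ_data = 10/140.0 = 0.071429, so τ_n = 0.092751.
Rearranging for μ₀: μ₀ = (μ_n·τ_n − τ_data·x̄)/τ₀ = (19.1954·0.092751 − 0.071429·12.0) / 0.021322 = 0.923245/0.021322 ≈ 43.3.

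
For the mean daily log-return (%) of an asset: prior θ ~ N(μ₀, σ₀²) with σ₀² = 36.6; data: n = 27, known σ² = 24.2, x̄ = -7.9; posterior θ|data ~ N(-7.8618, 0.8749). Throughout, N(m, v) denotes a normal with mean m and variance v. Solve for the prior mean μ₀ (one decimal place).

The posterior mean is a precision-weighted average: μ_n = (τ₀μ₀ + τ_data·x̄)/(τ₀+τ_data), with τ₀=1/σ₀² and τ_data=n/σ².
Here τ₀ = 1/36.6 = 0.027322 and τ_data = 27/24.2 = 1.115702, so τ_n = 1.143024.
Rearranging for μ₀: μ₀ = (μ_n·τ_n − τ_data·x̄)/τ₀ = (-7.8618·1.143024 − 1.115702·-7.9) / 0.027322 = -0.172180/0.027322 ≈ -6.3.

μ₀ = -6.3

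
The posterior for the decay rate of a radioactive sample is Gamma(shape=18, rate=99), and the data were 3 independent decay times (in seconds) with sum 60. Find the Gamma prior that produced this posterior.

For an exponential likelihood with a Gamma(α, β) prior on the rate, n observations with total T give posterior Gamma(α+n, β+T).
So α = 18 − 3 = 15 and β = 99 − 60 = 39.

Gamma(shape=15, rate=39)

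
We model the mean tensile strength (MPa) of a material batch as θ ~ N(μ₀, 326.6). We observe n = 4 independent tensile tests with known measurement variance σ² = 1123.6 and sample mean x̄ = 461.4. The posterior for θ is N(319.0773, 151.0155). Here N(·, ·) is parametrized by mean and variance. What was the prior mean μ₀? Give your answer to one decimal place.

μ₀ = 153.6

With known observation variance, the Normal–Normal posterior has precision τ_n = τ₀ + n/σ² and mean μ_n = (τ₀μ₀ + (n/σ²)x̄)/τ_n.
Here τ₀ = 1/326.6 = 0.003062 and τ_data = 4/1123.6 = 0.003560, so τ_n = 0.006622.
Rearranging for μ₀: μ₀ = (μ_n·τ_n − τ_data·x̄)/τ₀ = (319.0773·0.006622 − 0.003560·461.4) / 0.003062 = 0.470346/0.003062 ≈ 153.6.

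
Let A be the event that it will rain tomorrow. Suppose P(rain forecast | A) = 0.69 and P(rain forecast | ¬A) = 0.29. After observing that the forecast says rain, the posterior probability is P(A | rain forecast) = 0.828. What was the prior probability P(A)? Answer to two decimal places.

P(A) = 0.67

In odds form, posterior odds = prior odds × likelihood ratio, so prior odds = posterior odds ÷ LR.
Posterior odds = 0.828/(1−0.828) = 4.8140. LR = 0.69/0.29 = 2.3793.
Prior odds = 4.8140/2.3793 = 2.0233, so P(A) = 2.0233/(1+2.0233) ≈ 0.67.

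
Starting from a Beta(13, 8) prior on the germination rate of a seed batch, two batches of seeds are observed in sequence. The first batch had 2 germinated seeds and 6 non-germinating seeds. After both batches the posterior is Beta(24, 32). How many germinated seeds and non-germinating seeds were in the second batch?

Sequential conjugate updates are equivalent to a single update on the pooled data, so total successes = posterior α − prior α and total failures = posterior β − prior β.
Total across both batches: 24−13=11 germinated seeds, 32−8=24 non-germinating seeds.
Subtract the first batch: 11−2=9 germinated seeds and 24−6=18 non-germinating seeds.

9 germinated seeds and 18 non-germinating seeds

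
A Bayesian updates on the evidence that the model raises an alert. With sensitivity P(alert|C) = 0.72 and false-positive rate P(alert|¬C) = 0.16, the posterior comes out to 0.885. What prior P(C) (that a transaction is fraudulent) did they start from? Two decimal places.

P(C) = 0.63

Bayes' rule in odds form gives O(C|E) = O(C)·[P(E|C)/P(E|¬C)], hence O(C) = O(C|E)/LR.
Posterior odds = 0.885/(1−0.885) = 7.6957. LR = 0.72/0.16 = 4.5000.
Prior odds = 7.6957/4.5000 = 1.7102, so P(C) = 1.7102/(1+1.7102) ≈ 0.63.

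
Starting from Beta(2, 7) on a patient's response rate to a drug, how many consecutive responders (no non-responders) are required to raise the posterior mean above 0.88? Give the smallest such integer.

After k responders and 0 non-responders the posterior is Beta(2+k, 7), with mean (2+k)/(2+7+k).
Set (2+k)/(9+k) > 0.88 and solve: k > (0.88·9 − 2)/(1 − 0.88) = 49.333.
The smallest integer exceeding 49.333 is 50, and checking k=50: (52)/(59) = 0.8814 > 0.88.

k = 50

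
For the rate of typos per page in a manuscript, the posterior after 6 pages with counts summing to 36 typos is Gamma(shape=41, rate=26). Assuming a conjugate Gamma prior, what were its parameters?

Gamma(shape=5, rate=20)

Gamma–Poisson conjugacy: posterior shape = α + Σxᵢ, posterior rate = β + n.
So α = 41 − 36 = 5 and β = 26 − 6 = 20.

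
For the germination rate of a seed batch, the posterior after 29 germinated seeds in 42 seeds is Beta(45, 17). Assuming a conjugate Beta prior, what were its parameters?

Beta is conjugate to the binomial likelihood: posterior = Beta(a+s, b+f).
So a = 45 − 29 = 16 and b = 17 − 13 = 4.

Beta(16, 4)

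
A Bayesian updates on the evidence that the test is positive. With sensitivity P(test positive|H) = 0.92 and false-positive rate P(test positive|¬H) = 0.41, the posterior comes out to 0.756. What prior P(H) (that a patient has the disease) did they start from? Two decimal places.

P(H) = 0.58

In odds form, posterior odds = prior odds × likelihood ratio, so prior odds = posterior odds ÷ LR.
Posterior odds = 0.756/(1−0.756) = 3.0984. LR = 0.92/0.41 = 2.2439.
Prior odds = 3.0984/2.2439 = 1.3808, so P(H) = 1.3808/(1+1.3808) ≈ 0.58.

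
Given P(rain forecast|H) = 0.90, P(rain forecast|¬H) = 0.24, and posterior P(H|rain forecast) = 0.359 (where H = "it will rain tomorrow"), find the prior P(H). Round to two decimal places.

P(H) = 0.13

Bayes' rule in odds form gives O(H|E) = O(H)·[P(E|H)/P(E|¬H)], hence O(H) = O(H|E)/LR.
Posterior odds = 0.359/(1−0.359) = 0.5601. LR = 0.90/0.24 = 3.7500.
Prior odds = 0.5601/3.7500 = 0.1494, so P(H) = 0.1494/(1+0.1494) ≈ 0.13.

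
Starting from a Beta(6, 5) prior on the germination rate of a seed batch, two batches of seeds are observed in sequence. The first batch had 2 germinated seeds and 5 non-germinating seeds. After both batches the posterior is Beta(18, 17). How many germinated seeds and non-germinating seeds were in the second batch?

10 germinated seeds and 7 non-germinating seeds

Because Beta–binomial updating is additive in the counts, the combined data contributed (α_post−α_prior, β_post−β_prior) successes and failures.
Total across both batches: 18−6=12 germinated seeds, 17−5=12 non-germinating seeds.
Subtract the first batch: 12−2=10 germinated seeds and 12−5=7 non-germinating seeds.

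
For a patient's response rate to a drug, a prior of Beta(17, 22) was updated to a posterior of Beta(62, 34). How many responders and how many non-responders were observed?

Under Beta–binomial conjugacy the posterior parameters are (α+s, β+f).
So s = 62 − 17 = 45 and f = 34 − 22 = 12.

45 responders and 12 non-responders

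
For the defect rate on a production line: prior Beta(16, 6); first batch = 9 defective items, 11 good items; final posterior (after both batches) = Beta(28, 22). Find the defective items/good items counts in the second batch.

3 defective items and 5 good items

Sequential conjugate updates are equivalent to a single update on the pooled data, so total successes = posterior α − prior α and total failures = posterior β − prior β.
Total across both batches: 28−16=12 defective items, 22−6=16 good items.
Subtract the first batch: 12−9=3 defective items and 16−11=5 good items.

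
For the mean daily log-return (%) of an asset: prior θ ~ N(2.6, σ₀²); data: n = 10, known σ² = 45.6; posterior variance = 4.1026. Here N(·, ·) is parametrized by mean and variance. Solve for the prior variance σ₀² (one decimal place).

σ₀² = 40.9

Posterior precision equals prior precision plus data precision: 1/σ_n² = 1/σ₀² + n/σ².
So 1/σ₀² = 1/4.1026 − 10/45.6 = 0.243748 − 0.219298 = 0.024450.
Hence σ₀² = 1/0.024450 ≈ 40.9.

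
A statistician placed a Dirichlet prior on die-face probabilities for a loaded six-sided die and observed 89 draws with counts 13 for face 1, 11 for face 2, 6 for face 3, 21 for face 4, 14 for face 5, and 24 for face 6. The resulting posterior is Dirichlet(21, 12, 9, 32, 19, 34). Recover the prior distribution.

For a Dirichlet(α) prior with multinomial counts c, the posterior is Dirichlet(α + c) componentwise.
Subtract each count from the matching posterior parameter: 21−13=8, 12−11=1, 9−6=3, 32−21=11, 19−14=5, 34−24=10.

Dirichlet(8, 1, 3, 11, 5, 10)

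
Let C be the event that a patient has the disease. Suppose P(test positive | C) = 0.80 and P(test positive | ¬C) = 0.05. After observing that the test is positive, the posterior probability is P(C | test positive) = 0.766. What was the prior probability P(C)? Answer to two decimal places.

P(C) = 0.17

In odds form, posterior odds = prior odds × likelihood ratio, so prior odds = posterior odds ÷ LR.
Posterior odds = 0.766/(1−0.766) = 3.2735. LR = 0.80/0.05 = 16.0000.
Prior odds = 3.2735/16.0000 = 0.2046, so P(C) = 0.2046/(1+0.2046) ≈ 0.17.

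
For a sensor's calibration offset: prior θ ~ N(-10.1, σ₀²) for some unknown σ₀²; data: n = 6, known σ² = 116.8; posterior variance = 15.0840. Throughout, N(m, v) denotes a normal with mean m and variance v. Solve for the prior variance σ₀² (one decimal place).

σ₀² = 67.0

Posterior precision equals prior precision plus data precision: 1/σ_n² = 1/σ₀² + n/σ².
So 1/σ₀² = 1/15.0840 − 6/116.8 = 0.066295 − 0.051370 = 0.014925.
Hence σ₀² = 1/0.014925 ≈ 67.0.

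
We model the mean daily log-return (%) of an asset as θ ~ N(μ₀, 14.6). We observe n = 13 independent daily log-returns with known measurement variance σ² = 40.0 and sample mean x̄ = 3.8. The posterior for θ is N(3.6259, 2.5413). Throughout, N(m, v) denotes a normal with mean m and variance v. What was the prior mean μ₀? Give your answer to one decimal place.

The posterior mean is a precision-weighted average: μ_n = (τ₀μ₀ + τ_data·x̄)/(τ₀+τ_data), with τ₀=1/σ₀² and τ_data=n/σ².
Here τ₀ = 1/14.6 = 0.068493 and τ_data = 13/40.0 = 0.325000, so τ_n = 0.393493.
Rearranging for μ₀: μ₀ = (μ_n·τ_n − τ_data·x̄)/τ₀ = (3.6259·0.393493 − 0.325000·3.8) / 0.068493 = 0.191766/0.068493 ≈ 2.8.

μ₀ = 2.8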